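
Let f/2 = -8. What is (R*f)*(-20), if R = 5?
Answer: 1600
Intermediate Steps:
f = -16 (f = 2*(-8) = -16)
(R*f)*(-20) = (5*(-16))*(-20) = -80*(-20) = 1600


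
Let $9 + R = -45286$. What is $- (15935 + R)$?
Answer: $29360$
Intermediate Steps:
$R = -45295$ ($R = -9 - 45286 = -45295$)
$- (15935 + R) = - (15935 - 45295) = \left(-1\right) \left(-29360\right) = 29360$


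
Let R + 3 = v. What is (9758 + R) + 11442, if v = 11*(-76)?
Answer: 20361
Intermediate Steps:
v = -836
R = -839 (R = -3 - 836 = -839)
(9758 + R) + 11442 = (9758 - 839) + 11442 = 8919 + 11442 = 20361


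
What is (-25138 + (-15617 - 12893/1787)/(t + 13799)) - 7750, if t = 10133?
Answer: -351633011566/10691621 ≈ -32889.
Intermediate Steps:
(-25138 + (-15617 - 12893/1787)/(t + 13799)) - 7750 = (-25138 + (-15617 - 12893/1787)/(10133 + 13799)) - 7750 = (-25138 + (-15617 - 12893*1/1787)/23932) - 7750 = (-25138 + (-15617 - 12893/1787)*(1/23932)) - 7750 = (-25138 - 27920472/1787*1/23932) - 7750 = (-25138 - 6980118/10691621) - 7750 = -268772948816/10691621 - 7750 = -351633011566/10691621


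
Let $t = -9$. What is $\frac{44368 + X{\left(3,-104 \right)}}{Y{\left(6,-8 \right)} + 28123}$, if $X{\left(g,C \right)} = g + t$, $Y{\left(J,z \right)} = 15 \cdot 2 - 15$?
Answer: $\frac{22181}{14069} \approx 1.5766$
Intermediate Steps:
$Y{\left(J,z \right)} = 15$ ($Y{\left(J,z \right)} = 30 - 15 = 15$)
$X{\left(g,C \right)} = -9 + g$ ($X{\left(g,C \right)} = g - 9 = -9 + g$)
$\frac{44368 + X{\left(3,-104 \right)}}{Y{\left(6,-8 \right)} + 28123} = \frac{44368 + \left(-9 + 3\right)}{15 + 28123} = \frac{44368 - 6}{28138} = 44362 \cdot \frac{1}{28138} = \frac{22181}{14069}$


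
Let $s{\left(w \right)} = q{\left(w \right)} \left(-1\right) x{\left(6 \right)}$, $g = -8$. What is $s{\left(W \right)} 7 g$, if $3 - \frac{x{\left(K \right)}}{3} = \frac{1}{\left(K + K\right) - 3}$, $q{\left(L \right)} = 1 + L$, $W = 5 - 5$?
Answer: $\frac{1456}{3} \approx 485.33$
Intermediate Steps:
$W = 0$ ($W = 5 - 5 = 0$)
$x{\left(K \right)} = 9 - \frac{3}{-3 + 2 K}$ ($x{\left(K \right)} = 9 - \frac{3}{\left(K + K\right) - 3} = 9 - \frac{3}{2 K - 3} = 9 - \frac{3}{-3 + 2 K}$)
$s{\left(w \right)} = - \frac{26}{3} - \frac{26 w}{3}$ ($s{\left(w \right)} = \left(1 + w\right) \left(-1\right) \frac{6 \left(-5 + 3 \cdot 6\right)}{-3 + 2 \cdot 6} = \left(-1 - w\right) \frac{6 \left(-5 + 18\right)}{-3 + 12} = \left(-1 - w\right) 6 \cdot \frac{1}{9} \cdot 13 = \left(-1 - w\right) \frac{26}{3} = - \frac{26}{3} - \frac{26 w}{3}$)
$s{\left(W \right)} 7 g = \left(- \frac{26}{3} - 0\right) 7 \left(-8\right) = \left(- \frac{26}{3} + 0\right) 7 \left(-8\right) = \left(- \frac{26}{3}\right) 7 \left(-8\right) = \left(- \frac{182}{3}\right) \left(-8\right) = \frac{1456}{3}$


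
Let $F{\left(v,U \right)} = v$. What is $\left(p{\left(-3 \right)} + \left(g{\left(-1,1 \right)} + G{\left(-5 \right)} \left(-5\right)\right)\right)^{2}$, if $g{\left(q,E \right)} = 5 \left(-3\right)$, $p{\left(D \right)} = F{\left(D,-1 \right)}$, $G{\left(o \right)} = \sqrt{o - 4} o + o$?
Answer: $-5576 + 1050 i \approx -5576.0 + 1050.0 i$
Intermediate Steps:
$G{\left(o \right)} = o + o \sqrt{-4 + o}$ ($G{\left(o \right)} = \sqrt{-4 + o} o + o = o \sqrt{-4 + o} + o = o + o \sqrt{-4 + o}$)
$p{\left(D \right)} = D$
$g{\left(q,E \right)} = -15$
$\left(p{\left(-3 \right)} + \left(g{\left(-1,1 \right)} + G{\left(-5 \right)} \left(-5\right)\right)\right)^{2} = \left(-3 - \left(15 - - 5 \left(1 + \sqrt{-4 - 5}\right) \left(-5\right)\right)\right)^{2} = \left(-3 - \left(15 - - 5 \left(1 + \sqrt{-9}\right) \left(-5\right)\right)\right)^{2} = \left(-3 - \left(15 - - 5 \left(1 + 3 i\right) \left(-5\right)\right)\right)^{2} = \left(-3 - \left(15 - \left(-5 - 15 i\right) \left(-5\right)\right)\right)^{2} = \left(-3 - \left(-10 - 75 i\right)\right)^{2} = \left(-3 + \left(10 + 75 i\right)\right)^{2} = \left(7 + 75 i\right)^{2}$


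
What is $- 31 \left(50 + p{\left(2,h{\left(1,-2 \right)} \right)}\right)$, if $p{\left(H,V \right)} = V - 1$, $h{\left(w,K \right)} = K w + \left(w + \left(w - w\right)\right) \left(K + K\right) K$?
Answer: $-1705$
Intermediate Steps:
$h{\left(w,K \right)} = K w + 2 w K^{2}$ ($h{\left(w,K \right)} = K w + \left(w + 0\right) 2 K K = K w + w 2 K K = K w + 2 K w K = K w + 2 w K^{2}$)
$p{\left(H,V \right)} = -1 + V$
$- 31 \left(50 + p{\left(2,h{\left(1,-2 \right)} \right)}\right) = - 31 \left(50 - \left(1 + 2 \left(1 + 2 \left(-2\right)\right)\right)\right) = - 31 \left(50 - \left(1 + 2 \left(1 - 4\right)\right)\right) = - 31 \left(50 - \left(1 + 2 \left(-3\right)\right)\right) = - 31 \left(50 + \left(-1 + 6\right)\right) = - 31 \left(50 + 5\right) = \left(-31\right) 55 = -1705$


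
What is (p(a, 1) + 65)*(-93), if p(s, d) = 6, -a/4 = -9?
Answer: -6603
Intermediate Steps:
a = 36 (a = -4*(-9) = 36)
(p(a, 1) + 65)*(-93) = (6 + 65)*(-93) = 71*(-93) = -6603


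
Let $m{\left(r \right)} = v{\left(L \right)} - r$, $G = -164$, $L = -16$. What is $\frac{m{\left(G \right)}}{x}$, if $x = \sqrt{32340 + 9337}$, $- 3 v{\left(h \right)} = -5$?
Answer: $\frac{7 \sqrt{41677}}{1761} \approx 0.8115$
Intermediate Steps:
$v{\left(h \right)} = \frac{5}{3}$ ($v{\left(h \right)} = \left(- \frac{1}{3}\right) \left(-5\right) = \frac{5}{3}$)
$m{\left(r \right)} = \frac{5}{3} - r$
$x = \sqrt{41677} \approx 204.15$
$\frac{m{\left(G \right)}}{x} = \frac{\frac{5}{3} - -164}{\sqrt{41677}} = \left(\frac{5}{3} + 164\right) \frac{\sqrt{41677}}{41677} = \frac{497 \frac{\sqrt{41677}}{41677}}{3} = \frac{7 \sqrt{41677}}{1761}$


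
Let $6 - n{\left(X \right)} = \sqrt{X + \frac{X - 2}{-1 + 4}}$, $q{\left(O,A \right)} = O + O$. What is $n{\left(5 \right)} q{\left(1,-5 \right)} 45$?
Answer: $540 - 90 \sqrt{6} \approx 319.55$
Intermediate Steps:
$q{\left(O,A \right)} = 2 O$
$n{\left(X \right)} = 6 - \sqrt{- \frac{2}{3} + \frac{4 X}{3}}$ ($n{\left(X \right)} = 6 - \sqrt{X + \frac{X - 2}{-1 + 4}} = 6 - \sqrt{X + \frac{-2 + X}{3}} = 6 - \sqrt{X + \left(-2 + X\right) \frac{1}{3}} = 6 - \sqrt{X + \left(- \frac{2}{3} + \frac{X}{3}\right)} = 6 - \sqrt{- \frac{2}{3} + \frac{4 X}{3}}$)
$n{\left(5 \right)} q{\left(1,-5 \right)} 45 = \left(6 - \frac{\sqrt{-6 + 12 \cdot 5}}{3}\right) 2 \cdot 1 \cdot 45 = \left(6 - \frac{\sqrt{-6 + 60}}{3}\right) 2 \cdot 45 = \left(6 - \frac{\sqrt{54}}{3}\right) 2 \cdot 45 = \left(6 - \frac{3 \sqrt{6}}{3}\right) 2 \cdot 45 = \left(6 - \sqrt{6}\right) 2 \cdot 45 = \left(12 - 2 \sqrt{6}\right) 45 = 540 - 90 \sqrt{6}$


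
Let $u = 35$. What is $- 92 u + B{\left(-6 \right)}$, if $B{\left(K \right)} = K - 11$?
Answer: $-3237$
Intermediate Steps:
$B{\left(K \right)} = -11 + K$
$- 92 u + B{\left(-6 \right)} = \left(-92\right) 35 - 17 = -3220 - 17 = -3237$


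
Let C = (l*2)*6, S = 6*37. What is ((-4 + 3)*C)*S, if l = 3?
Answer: -7992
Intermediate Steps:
S = 222
C = 36 (C = (3*2)*6 = 6*6 = 36)
((-4 + 3)*C)*S = ((-4 + 3)*36)*222 = -1*36*222 = -36*222 = -7992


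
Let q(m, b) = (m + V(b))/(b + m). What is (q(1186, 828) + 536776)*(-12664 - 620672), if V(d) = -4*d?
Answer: -342338608452984/1007 ≈ -3.3996e+11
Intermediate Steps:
q(m, b) = (m - 4*b)/(b + m)
(q(1186, 828) + 536776)*(-12664 - 620672) = ((1186 - 4*828)/(828 + 1186) + 536776)*(-12664 - 620672) = ((1186 - 3312)/2014 + 536776)*(-633336) = ((1/2014)*(-2126) + 536776)*(-633336) = (-1063/1007 + 536776)*(-633336) = (540532369/1007)*(-633336) = -342338608452984/1007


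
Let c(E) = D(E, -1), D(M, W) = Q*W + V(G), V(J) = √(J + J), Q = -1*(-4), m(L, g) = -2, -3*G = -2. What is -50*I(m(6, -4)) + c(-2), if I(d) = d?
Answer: 96 + 2*√3/3 ≈ 97.155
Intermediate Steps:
G = ⅔ (G = -⅓*(-2) = ⅔ ≈ 0.66667)
Q = 4
V(J) = √2*√J (V(J) = √(2*J) = √2*√J)
D(M, W) = 4*W + 2*√3/3 (D(M, W) = 4*W + √2*√(⅔) = 4*W + √2*(√6/3) = 4*W + 2*√3/3)
c(E) = -4 + 2*√3/3 (c(E) = 4*(-1) + 2*√3/3 = -4 + 2*√3/3)
-50*I(m(6, -4)) + c(-2) = -50*(-2) + (-4 + 2*√3/3) = 100 + (-4 + 2*√3/3) = 96 + 2*√3/3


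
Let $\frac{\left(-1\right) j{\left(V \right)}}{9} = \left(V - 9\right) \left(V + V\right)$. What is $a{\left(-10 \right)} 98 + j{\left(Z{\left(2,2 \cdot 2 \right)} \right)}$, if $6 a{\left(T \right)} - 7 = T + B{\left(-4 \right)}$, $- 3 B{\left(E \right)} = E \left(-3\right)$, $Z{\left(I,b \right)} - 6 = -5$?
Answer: $\frac{89}{3} \approx 29.667$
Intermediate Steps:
$Z{\left(I,b \right)} = 1$ ($Z{\left(I,b \right)} = 6 - 5 = 1$)
$B{\left(E \right)} = E$ ($B{\left(E \right)} = - \frac{E \left(-3\right)}{3} = - \frac{\left(-3\right) E}{3} = E$)
$a{\left(T \right)} = \frac{1}{2} + \frac{T}{6}$ ($a{\left(T \right)} = \frac{7}{6} + \frac{T - 4}{6} = \frac{7}{6} + \frac{-4 + T}{6} = \frac{7}{6} + \left(- \frac{2}{3} + \frac{T}{6}\right) = \frac{1}{2} + \frac{T}{6}$)
$j{\left(V \right)} = - 18 V \left(-9 + V\right)$ ($j{\left(V \right)} = - 9 \left(V - 9\right) \left(V + V\right) = - 9 \left(-9 + V\right) 2 V = - 9 \cdot 2 V \left(-9 + V\right) = - 18 V \left(-9 + V\right)$)
$a{\left(-10 \right)} 98 + j{\left(Z{\left(2,2 \cdot 2 \right)} \right)} = \left(\frac{1}{2} + \frac{1}{6} \left(-10\right)\right) 98 + 18 \cdot 1 \left(9 - 1\right) = \left(\frac{1}{2} - \frac{5}{3}\right) 98 + 18 \cdot 1 \left(9 - 1\right) = \left(- \frac{7}{6}\right) 98 + 18 \cdot 1 \cdot 8 = - \frac{343}{3} + 144 = \frac{89}{3}$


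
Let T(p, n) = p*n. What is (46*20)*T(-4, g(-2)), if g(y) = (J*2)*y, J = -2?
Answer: -29440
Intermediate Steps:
g(y) = -4*y (g(y) = (-2*2)*y = -4*y)
T(p, n) = n*p
(46*20)*T(-4, g(-2)) = (46*20)*(-4*(-2)*(-4)) = 920*(8*(-4)) = 920*(-32) = -29440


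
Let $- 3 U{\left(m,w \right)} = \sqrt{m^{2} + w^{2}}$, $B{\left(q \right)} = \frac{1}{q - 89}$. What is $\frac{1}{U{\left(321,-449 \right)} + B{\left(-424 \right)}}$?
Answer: $\frac{513}{8908036721} - \frac{87723 \sqrt{304642}}{8908036721} \approx -0.0054353$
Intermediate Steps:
$B{\left(q \right)} = \frac{1}{-89 + q}$
$U{\left(m,w \right)} = - \frac{\sqrt{m^{2} + w^{2}}}{3}$
$\frac{1}{U{\left(321,-449 \right)} + B{\left(-424 \right)}} = \frac{1}{- \frac{\sqrt{321^{2} + \left(-449\right)^{2}}}{3} + \frac{1}{-89 - 424}} = \frac{1}{- \frac{\sqrt{103041 + 201601}}{3} + \frac{1}{-513}} = \frac{1}{- \frac{\sqrt{304642}}{3} - \frac{1}{513}} = \frac{1}{- \frac{1}{513} - \frac{\sqrt{304642}}{3}}$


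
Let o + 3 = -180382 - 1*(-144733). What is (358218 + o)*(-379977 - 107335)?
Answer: -157190282592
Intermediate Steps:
o = -35652 (o = -3 + (-180382 - 1*(-144733)) = -3 + (-180382 + 144733) = -3 - 35649 = -35652)
(358218 + o)*(-379977 - 107335) = (358218 - 35652)*(-379977 - 107335) = 322566*(-487312) = -157190282592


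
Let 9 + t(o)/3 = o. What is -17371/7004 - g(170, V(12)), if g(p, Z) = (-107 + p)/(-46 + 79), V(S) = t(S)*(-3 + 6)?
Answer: -338165/77044 ≈ -4.3892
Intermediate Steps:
t(o) = -27 + 3*o
V(S) = -81 + 9*S (V(S) = (-27 + 3*S)*(-3 + 6) = (-27 + 3*S)*3 = -81 + 9*S)
g(p, Z) = -107/33 + p/33 (g(p, Z) = (-107 + p)/33 = (-107 + p)*(1/33) = -107/33 + p/33)
-17371/7004 - g(170, V(12)) = -17371/7004 - (-107/33 + (1/33)*170) = -17371*1/7004 - (-107/33 + 170/33) = -17371/7004 - 1*21/11 = -17371/7004 - 21/11 = -338165/77044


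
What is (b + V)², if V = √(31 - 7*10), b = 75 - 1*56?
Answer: (19 + I*√39)² ≈ 322.0 + 237.31*I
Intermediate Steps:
b = 19 (b = 75 - 56 = 19)
V = I*√39 (V = √(31 - 70) = √(-39) = I*√39 ≈ 6.245*I)
(b + V)² = (19 + I*√39)²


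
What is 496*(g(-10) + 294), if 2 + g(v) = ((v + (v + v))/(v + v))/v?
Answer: 723788/5 ≈ 1.4476e+5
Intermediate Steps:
g(v) = -2 + 3/(2*v) (g(v) = -2 + ((v + (v + v))/(v + v))/v = -2 + ((v + 2*v)/((2*v)))/v = -2 + ((3*v)*(1/(2*v)))/v = -2 + 3/(2*v))
496*(g(-10) + 294) = 496*((-2 + (3/2)/(-10)) + 294) = 496*((-2 + (3/2)*(-⅒)) + 294) = 496*((-2 - 3/20) + 294) = 496*(-43/20 + 294) = 496*(5837/20) = 723788/5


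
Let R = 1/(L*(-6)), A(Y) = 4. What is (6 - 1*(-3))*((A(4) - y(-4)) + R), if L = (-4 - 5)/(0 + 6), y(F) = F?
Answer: 73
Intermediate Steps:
L = -3/2 (L = -9/6 = -9*⅙ = -3/2 ≈ -1.5000)
R = ⅑ (R = 1/(-3/2*(-6)) = 1/9 = ⅑ ≈ 0.11111)
(6 - 1*(-3))*((A(4) - y(-4)) + R) = (6 - 1*(-3))*((4 - 1*(-4)) + ⅑) = (6 + 3)*((4 + 4) + ⅑) = 9*(8 + ⅑) = 9*(73/9) = 73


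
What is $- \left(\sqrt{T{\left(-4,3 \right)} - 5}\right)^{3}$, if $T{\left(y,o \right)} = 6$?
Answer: $-1$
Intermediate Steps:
$- \left(\sqrt{T{\left(-4,3 \right)} - 5}\right)^{3} = - \left(\sqrt{6 - 5}\right)^{3} = - \left(\sqrt{1}\right)^{3} = - 1^{3} = \left(-1\right) 1 = -1$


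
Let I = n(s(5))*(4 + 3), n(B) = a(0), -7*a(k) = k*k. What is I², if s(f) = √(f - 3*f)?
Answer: 0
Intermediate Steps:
s(f) = √2*√(-f) (s(f) = √(-2*f) = √2*√(-f))
a(k) = -k²/7 (a(k) = -k*k/7 = -k²/7)
n(B) = 0 (n(B) = -⅐*0² = -⅐*0 = 0)
I = 0 (I = 0*(4 + 3) = 0*7 = 0)
I² = 0² = 0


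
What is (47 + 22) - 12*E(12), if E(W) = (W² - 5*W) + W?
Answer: -1083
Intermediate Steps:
E(W) = W² - 4*W
(47 + 22) - 12*E(12) = (47 + 22) - 144*(-4 + 12) = 69 - 144*8 = 69 - 12*96 = 69 - 1152 = -1083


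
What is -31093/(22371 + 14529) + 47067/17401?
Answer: 1195723007/642096900 ≈ 1.8622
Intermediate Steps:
-31093/(22371 + 14529) + 47067/17401 = -31093/36900 + 47067*(1/17401) = -31093*1/36900 + 47067/17401 = -31093/36900 + 47067/17401 = 1195723007/642096900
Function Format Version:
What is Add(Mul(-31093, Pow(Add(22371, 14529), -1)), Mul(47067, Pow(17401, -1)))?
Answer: Rational(1195723007, 642096900) ≈ 1.8622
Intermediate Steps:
Add(Mul(-31093, Pow(Add(22371, 14529), -1)), Mul(47067, Pow(17401, -1))) = Add(Mul(-31093, Pow(36900, -1)), Mul(47067, Rational(1, 17401))) = Add(Mul(-31093, Rational(1, 36900)), Rational(47067, 17401)) = Add(Rational(-31093, 36900), Rational(47067, 17401)) = Rational(1195723007, 642096900)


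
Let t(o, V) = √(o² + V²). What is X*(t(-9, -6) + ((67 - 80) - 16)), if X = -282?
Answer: 8178 - 846*√13 ≈ 5127.7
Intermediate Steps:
t(o, V) = √(V² + o²)
X*(t(-9, -6) + ((67 - 80) - 16)) = -282*(√((-6)² + (-9)²) + ((67 - 80) - 16)) = -282*(√(36 + 81) + (-13 - 16)) = -282*(√117 - 29) = -282*(3*√13 - 29) = -282*(-29 + 3*√13) = 8178 - 846*√13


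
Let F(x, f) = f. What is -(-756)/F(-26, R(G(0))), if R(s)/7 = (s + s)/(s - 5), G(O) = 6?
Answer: 9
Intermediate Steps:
R(s) = 14*s/(-5 + s) (R(s) = 7*((s + s)/(s - 5)) = 7*((2*s)/(-5 + s)) = 7*(2*s/(-5 + s)) = 14*s/(-5 + s))
-(-756)/F(-26, R(G(0))) = -(-756)/(14*6/(-5 + 6)) = -(-756)/(14*6/1) = -(-756)/(14*6*1) = -(-756)/84 = -1*(-9) = 9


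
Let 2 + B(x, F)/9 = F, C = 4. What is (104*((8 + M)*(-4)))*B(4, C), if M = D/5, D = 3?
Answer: -321984/5 ≈ -64397.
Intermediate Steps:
B(x, F) = -18 + 9*F
M = ⅗ (M = 3/5 = 3*(⅕) = ⅗ ≈ 0.60000)
(104*((8 + M)*(-4)))*B(4, C) = (104*((8 + ⅗)*(-4)))*(-18 + 9*4) = (104*((43/5)*(-4)))*(-18 + 36) = (104*(-172/5))*18 = -17888/5*18 = -321984/5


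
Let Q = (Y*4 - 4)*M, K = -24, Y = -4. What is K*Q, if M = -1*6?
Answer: -2880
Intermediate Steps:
M = -6
Q = 120 (Q = (-4*4 - 4)*(-6) = (-16 - 4)*(-6) = -20*(-6) = 120)
K*Q = -24*120 = -2880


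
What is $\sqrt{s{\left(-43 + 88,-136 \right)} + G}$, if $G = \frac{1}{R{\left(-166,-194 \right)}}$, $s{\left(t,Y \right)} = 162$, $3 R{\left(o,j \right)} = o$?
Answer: $\frac{\sqrt{4463574}}{166} \approx 12.727$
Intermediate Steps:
$R{\left(o,j \right)} = \frac{o}{3}$
$G = - \frac{3}{166}$ ($G = \frac{1}{\frac{1}{3} \left(-166\right)} = \frac{1}{- \frac{166}{3}} = - \frac{3}{166} \approx -0.018072$)
$\sqrt{s{\left(-43 + 88,-136 \right)} + G} = \sqrt{162 - \frac{3}{166}} = \sqrt{\frac{26889}{166}} = \frac{\sqrt{4463574}}{166}$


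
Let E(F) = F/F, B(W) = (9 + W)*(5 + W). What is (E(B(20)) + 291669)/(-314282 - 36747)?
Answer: -291670/351029 ≈ -0.83090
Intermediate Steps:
B(W) = (5 + W)*(9 + W)
E(F) = 1
(E(B(20)) + 291669)/(-314282 - 36747) = (1 + 291669)/(-314282 - 36747) = 291670/(-351029) = 291670*(-1/351029) = -291670/351029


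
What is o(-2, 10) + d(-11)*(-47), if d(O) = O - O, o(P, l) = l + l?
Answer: 20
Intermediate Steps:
o(P, l) = 2*l
d(O) = 0
o(-2, 10) + d(-11)*(-47) = 2*10 + 0*(-47) = 20 + 0 = 20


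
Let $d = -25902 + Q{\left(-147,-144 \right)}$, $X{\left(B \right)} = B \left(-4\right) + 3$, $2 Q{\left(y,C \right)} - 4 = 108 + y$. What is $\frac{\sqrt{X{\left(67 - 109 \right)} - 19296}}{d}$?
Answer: $- \frac{30 i \sqrt{85}}{51839} \approx - 0.0053355 i$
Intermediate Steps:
$Q{\left(y,C \right)} = 56 + \frac{y}{2}$ ($Q{\left(y,C \right)} = 2 + \frac{108 + y}{2} = 2 + \left(54 + \frac{y}{2}\right) = 56 + \frac{y}{2}$)
$X{\left(B \right)} = 3 - 4 B$ ($X{\left(B \right)} = - 4 B + 3 = 3 - 4 B$)
$d = - \frac{51839}{2}$ ($d = -25902 + \left(56 + \frac{1}{2} \left(-147\right)\right) = -25902 + \left(56 - \frac{147}{2}\right) = -25902 - \frac{35}{2} = - \frac{51839}{2} \approx -25920.0$)
$\frac{\sqrt{X{\left(67 - 109 \right)} - 19296}}{d} = \frac{\sqrt{\left(3 - 4 \left(67 - 109\right)\right) - 19296}}{- \frac{51839}{2}} = \sqrt{\left(3 - -168\right) - 19296} \left(- \frac{2}{51839}\right) = \sqrt{\left(3 + 168\right) - 19296} \left(- \frac{2}{51839}\right) = \sqrt{171 - 19296} \left(- \frac{2}{51839}\right) = \sqrt{-19125} \left(- \frac{2}{51839}\right) = 15 i \sqrt{85} \left(- \frac{2}{51839}\right) = - \frac{30 i \sqrt{85}}{51839}$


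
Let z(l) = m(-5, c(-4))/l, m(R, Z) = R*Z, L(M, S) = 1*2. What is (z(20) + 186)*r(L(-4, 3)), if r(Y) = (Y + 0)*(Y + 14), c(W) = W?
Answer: 5984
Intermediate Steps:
L(M, S) = 2
r(Y) = Y*(14 + Y)
z(l) = 20/l (z(l) = (-5*(-4))/l = 20/l)
(z(20) + 186)*r(L(-4, 3)) = (20/20 + 186)*(2*(14 + 2)) = (20*(1/20) + 186)*(2*16) = (1 + 186)*32 = 187*32 = 5984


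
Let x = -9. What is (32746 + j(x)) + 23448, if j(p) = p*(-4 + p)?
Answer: 56311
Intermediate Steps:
(32746 + j(x)) + 23448 = (32746 - 9*(-4 - 9)) + 23448 = (32746 - 9*(-13)) + 23448 = (32746 + 117) + 23448 = 32863 + 23448 = 56311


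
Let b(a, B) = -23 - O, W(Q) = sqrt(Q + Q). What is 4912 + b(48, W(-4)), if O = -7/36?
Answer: 176011/36 ≈ 4889.2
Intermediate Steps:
O = -7/36 (O = -7*1/36 = -7/36 ≈ -0.19444)
W(Q) = sqrt(2)*sqrt(Q) (W(Q) = sqrt(2*Q) = sqrt(2)*sqrt(Q))
b(a, B) = -821/36 (b(a, B) = -23 - 1*(-7/36) = -23 + 7/36 = -821/36)
4912 + b(48, W(-4)) = 4912 - 821/36 = 176011/36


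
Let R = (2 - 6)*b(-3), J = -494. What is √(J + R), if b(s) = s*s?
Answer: I*√530 ≈ 23.022*I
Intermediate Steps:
b(s) = s²
R = -36 (R = (2 - 6)*(-3)² = -4*9 = -36)
√(J + R) = √(-494 - 36) = √(-530) = I*√530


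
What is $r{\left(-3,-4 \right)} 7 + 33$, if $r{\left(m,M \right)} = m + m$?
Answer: $-9$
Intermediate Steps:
$r{\left(m,M \right)} = 2 m$
$r{\left(-3,-4 \right)} 7 + 33 = 2 \left(-3\right) 7 + 33 = \left(-6\right) 7 + 33 = -42 + 33 = -9$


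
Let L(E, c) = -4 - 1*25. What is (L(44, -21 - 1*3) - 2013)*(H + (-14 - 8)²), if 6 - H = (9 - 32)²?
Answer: 79638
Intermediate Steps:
H = -523 (H = 6 - (9 - 32)² = 6 - 1*(-23)² = 6 - 1*529 = 6 - 529 = -523)
L(E, c) = -29 (L(E, c) = -4 - 25 = -29)
(L(44, -21 - 1*3) - 2013)*(H + (-14 - 8)²) = (-29 - 2013)*(-523 + (-14 - 8)²) = -2042*(-523 + (-22)²) = -2042*(-523 + 484) = -2042*(-39) = 79638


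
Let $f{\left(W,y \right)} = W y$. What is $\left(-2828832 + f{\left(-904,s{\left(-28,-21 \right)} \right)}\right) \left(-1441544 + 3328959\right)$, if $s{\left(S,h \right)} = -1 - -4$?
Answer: $-5344298618760$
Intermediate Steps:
$s{\left(S,h \right)} = 3$ ($s{\left(S,h \right)} = -1 + 4 = 3$)
$\left(-2828832 + f{\left(-904,s{\left(-28,-21 \right)} \right)}\right) \left(-1441544 + 3328959\right) = \left(-2828832 - 2712\right) \left(-1441544 + 3328959\right) = \left(-2828832 - 2712\right) 1887415 = \left(-2831544\right) 1887415 = -5344298618760$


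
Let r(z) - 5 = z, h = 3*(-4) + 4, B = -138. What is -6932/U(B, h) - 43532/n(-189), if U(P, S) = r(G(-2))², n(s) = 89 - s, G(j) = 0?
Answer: -1507698/3475 ≈ -433.87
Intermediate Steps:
h = -8 (h = -12 + 4 = -8)
r(z) = 5 + z
U(P, S) = 25 (U(P, S) = (5 + 0)² = 5² = 25)
-6932/U(B, h) - 43532/n(-189) = -6932/25 - 43532/(89 - 1*(-189)) = -6932*1/25 - 43532/(89 + 189) = -6932/25 - 43532/278 = -6932/25 - 43532*1/278 = -6932/25 - 21766/139 = -1507698/3475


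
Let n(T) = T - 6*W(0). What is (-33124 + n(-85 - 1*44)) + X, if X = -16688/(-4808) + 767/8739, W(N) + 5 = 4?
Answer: -174599174812/5252139 ≈ -33243.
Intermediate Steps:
W(N) = -1 (W(N) = -5 + 4 = -1)
n(T) = 6 + T (n(T) = T - 6*(-1) = T + 6 = 6 + T)
X = 18690521/5252139 (X = -16688*(-1/4808) + 767*(1/8739) = 2086/601 + 767/8739 = 18690521/5252139 ≈ 3.5587)
(-33124 + n(-85 - 1*44)) + X = (-33124 + (6 + (-85 - 1*44))) + 18690521/5252139 = (-33124 + (6 + (-85 - 44))) + 18690521/5252139 = (-33124 + (6 - 129)) + 18690521/5252139 = (-33124 - 123) + 18690521/5252139 = -33247 + 18690521/5252139 = -174599174812/5252139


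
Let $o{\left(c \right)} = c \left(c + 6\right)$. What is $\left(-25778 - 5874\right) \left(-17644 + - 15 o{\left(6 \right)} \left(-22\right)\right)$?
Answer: $-193583632$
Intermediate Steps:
$o{\left(c \right)} = c \left(6 + c\right)$
$\left(-25778 - 5874\right) \left(-17644 + - 15 o{\left(6 \right)} \left(-22\right)\right) = \left(-25778 - 5874\right) \left(-17644 + - 15 \cdot 6 \left(6 + 6\right) \left(-22\right)\right) = \left(-25778 - 5874\right) \left(-17644 + - 15 \cdot 6 \cdot 12 \left(-22\right)\right) = - 31652 \left(-17644 + \left(-15\right) 72 \left(-22\right)\right) = - 31652 \left(-17644 - -23760\right) = - 31652 \left(-17644 + 23760\right) = \left(-31652\right) 6116 = -193583632$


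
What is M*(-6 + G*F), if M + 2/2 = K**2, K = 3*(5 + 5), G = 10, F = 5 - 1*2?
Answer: 21576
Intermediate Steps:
F = 3 (F = 5 - 2 = 3)
K = 30 (K = 3*10 = 30)
M = 899 (M = -1 + 30**2 = -1 + 900 = 899)
M*(-6 + G*F) = 899*(-6 + 10*3) = 899*(-6 + 30) = 899*24 = 21576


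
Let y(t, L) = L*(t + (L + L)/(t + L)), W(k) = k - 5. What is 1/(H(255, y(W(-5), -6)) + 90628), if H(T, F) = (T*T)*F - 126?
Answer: 2/7398779 ≈ 2.7032e-7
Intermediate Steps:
W(k) = -5 + k
y(t, L) = L*(t + 2*L/(L + t)) (y(t, L) = L*(t + (2*L)/(L + t)) = L*(t + 2*L/(L + t)))
H(T, F) = -126 + F*T**2 (H(T, F) = T**2*F - 126 = F*T**2 - 126 = -126 + F*T**2)
1/(H(255, y(W(-5), -6)) + 90628) = 1/((-126 - 6*((-5 - 5)**2 + 2*(-6) - 6*(-5 - 5))/(-6 + (-5 - 5))*255**2) + 90628) = 1/((-126 - 6*((-10)**2 - 12 - 6*(-10))/(-6 - 10)*65025) + 90628) = 1/((-126 - 6*(100 - 12 + 60)/(-16)*65025) + 90628) = 1/((-126 - 6*(-1/16)*148*65025) + 90628) = 1/((-126 + (111/2)*65025) + 90628) = 1/((-126 + 7217775/2) + 90628) = 1/(7217523/2 + 90628) = 1/(7398779/2) = 2/7398779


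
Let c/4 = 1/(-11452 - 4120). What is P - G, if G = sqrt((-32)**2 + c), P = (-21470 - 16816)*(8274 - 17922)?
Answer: 369383328 - sqrt(15519175883)/3893 ≈ 3.6938e+8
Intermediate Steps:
c = -1/3893 (c = 4/(-11452 - 4120) = 4/(-15572) = 4*(-1/15572) = -1/3893 ≈ -0.00025687)
P = 369383328 (P = -38286*(-9648) = 369383328)
G = sqrt(15519175883)/3893 (G = sqrt((-32)**2 - 1/3893) = sqrt(1024 - 1/3893) = sqrt(3986431/3893) = sqrt(15519175883)/3893 ≈ 32.000)
P - G = 369383328 - sqrt(15519175883)/3893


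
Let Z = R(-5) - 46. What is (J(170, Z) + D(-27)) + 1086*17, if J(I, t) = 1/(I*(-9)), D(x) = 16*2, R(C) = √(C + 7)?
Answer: 28295819/1530 ≈ 18494.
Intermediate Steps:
R(C) = √(7 + C)
D(x) = 32
Z = -46 + √2 (Z = √(7 - 5) - 46 = √2 - 46 = -46 + √2 ≈ -44.586)
J(I, t) = -1/(9*I) (J(I, t) = 1/(-9*I) = -1/(9*I))
(J(170, Z) + D(-27)) + 1086*17 = (-⅑/170 + 32) + 1086*17 = (-⅑*1/170 + 32) + 18462 = (-1/1530 + 32) + 18462 = 48959/1530 + 18462 = 28295819/1530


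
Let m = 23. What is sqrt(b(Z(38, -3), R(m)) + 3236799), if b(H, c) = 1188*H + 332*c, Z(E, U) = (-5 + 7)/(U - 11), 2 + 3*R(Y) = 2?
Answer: sqrt(158594835)/7 ≈ 1799.1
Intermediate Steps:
R(Y) = 0 (R(Y) = -2/3 + (1/3)*2 = -2/3 + 2/3 = 0)
Z(E, U) = 2/(-11 + U)
b(H, c) = 332*c + 1188*H
sqrt(b(Z(38, -3), R(m)) + 3236799) = sqrt((332*0 + 1188*(2/(-11 - 3))) + 3236799) = sqrt((0 + 1188*(2/(-14))) + 3236799) = sqrt((0 + 1188*(2*(-1/14))) + 3236799) = sqrt((0 + 1188*(-1/7)) + 3236799) = sqrt((0 - 1188/7) + 3236799) = sqrt(-1188/7 + 3236799) = sqrt(22656405/7) = sqrt(158594835)/7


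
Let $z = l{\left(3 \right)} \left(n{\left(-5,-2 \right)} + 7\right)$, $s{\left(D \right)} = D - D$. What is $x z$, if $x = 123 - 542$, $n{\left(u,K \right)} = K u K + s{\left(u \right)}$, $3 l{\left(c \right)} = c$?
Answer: $5447$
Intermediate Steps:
$l{\left(c \right)} = \frac{c}{3}$
$s{\left(D \right)} = 0$
$n{\left(u,K \right)} = u K^{2}$ ($n{\left(u,K \right)} = K u K + 0 = u K^{2} + 0 = u K^{2}$)
$x = -419$
$z = -13$ ($z = \frac{1}{3} \cdot 3 \left(- 5 \left(-2\right)^{2} + 7\right) = 1 \left(\left(-5\right) 4 + 7\right) = 1 \left(-20 + 7\right) = 1 \left(-13\right) = -13$)
$x z = \left(-419\right) \left(-13\right) = 5447$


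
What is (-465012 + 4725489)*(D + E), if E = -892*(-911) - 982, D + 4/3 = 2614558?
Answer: 14597189491040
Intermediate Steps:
D = 7843670/3 (D = -4/3 + 2614558 = 7843670/3 ≈ 2.6146e+6)
E = 811630 (E = 812612 - 982 = 811630)
(-465012 + 4725489)*(D + E) = (-465012 + 4725489)*(7843670/3 + 811630) = 4260477*(10278560/3) = 14597189491040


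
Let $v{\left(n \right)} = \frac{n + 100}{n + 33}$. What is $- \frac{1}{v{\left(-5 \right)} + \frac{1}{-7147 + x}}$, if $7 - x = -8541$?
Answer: $- \frac{39228}{133123} \approx -0.29467$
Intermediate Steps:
$x = 8548$ ($x = 7 - -8541 = 7 + 8541 = 8548$)
$v{\left(n \right)} = \frac{100 + n}{33 + n}$
$- \frac{1}{v{\left(-5 \right)} + \frac{1}{-7147 + x}} = - \frac{1}{\frac{100 - 5}{33 - 5} + \frac{1}{-7147 + 8548}} = - \frac{1}{\frac{1}{28} \cdot 95 + \frac{1}{1401}} = - \frac{1}{\frac{95}{28} + \frac{1}{1401}} = - \frac{1}{\frac{133123}{39228}} = \left(-1\right) \frac{39228}{133123} = - \frac{39228}{133123}$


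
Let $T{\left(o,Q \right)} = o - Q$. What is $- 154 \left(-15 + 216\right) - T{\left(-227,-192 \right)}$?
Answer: $-30919$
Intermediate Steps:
$- 154 \left(-15 + 216\right) - T{\left(-227,-192 \right)} = - 154 \left(-15 + 216\right) - \left(-227 - -192\right) = \left(-154\right) 201 - \left(-227 + 192\right) = -30954 - -35 = -30954 + 35 = -30919$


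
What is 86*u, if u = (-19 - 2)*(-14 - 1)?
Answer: 27090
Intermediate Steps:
u = 315 (u = -21*(-15) = 315)
86*u = 86*315 = 27090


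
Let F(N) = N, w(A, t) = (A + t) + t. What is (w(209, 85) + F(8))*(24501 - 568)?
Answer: 9262071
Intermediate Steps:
w(A, t) = A + 2*t
(w(209, 85) + F(8))*(24501 - 568) = ((209 + 2*85) + 8)*(24501 - 568) = ((209 + 170) + 8)*23933 = (379 + 8)*23933 = 387*23933 = 9262071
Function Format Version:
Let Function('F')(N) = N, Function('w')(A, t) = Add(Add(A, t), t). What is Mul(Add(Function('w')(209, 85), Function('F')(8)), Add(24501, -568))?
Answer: 9262071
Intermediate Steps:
Function('w')(A, t) = Add(A, Mul(2, t))
Mul(Add(Function('w')(209, 85), Function('F')(8)), Add(24501, -568)) = Mul(Add(Add(209, Mul(2, 85)), 8), Add(24501, -568)) = Mul(Add(Add(209, 170), 8), 23933) = Mul(Add(379, 8), 23933) = Mul(387, 23933) = 9262071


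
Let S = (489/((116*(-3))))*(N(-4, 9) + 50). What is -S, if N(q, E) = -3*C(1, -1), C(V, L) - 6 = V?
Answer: 163/4 ≈ 40.750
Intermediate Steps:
C(V, L) = 6 + V
N(q, E) = -21 (N(q, E) = -3*(6 + 1) = -3*7 = -21)
S = -163/4 (S = (489/((116*(-3))))*(-21 + 50) = (489/(-348))*29 = (489*(-1/348))*29 = -163/116*29 = -163/4 ≈ -40.750)
-S = -1*(-163/4) = 163/4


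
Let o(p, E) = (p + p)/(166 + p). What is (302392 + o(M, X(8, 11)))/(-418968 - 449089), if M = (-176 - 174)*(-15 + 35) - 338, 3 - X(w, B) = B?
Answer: -542192525/1556426201 ≈ -0.34836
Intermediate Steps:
X(w, B) = 3 - B
M = -7338 (M = -350*20 - 338 = -7000 - 338 = -7338)
o(p, E) = 2*p/(166 + p) (o(p, E) = (2*p)/(166 + p) = 2*p/(166 + p))
(302392 + o(M, X(8, 11)))/(-418968 - 449089) = (302392 + 2*(-7338)/(166 - 7338))/(-418968 - 449089) = (302392 + 2*(-7338)/(-7172))/(-868057) = (302392 + 2*(-7338)*(-1/7172))*(-1/868057) = (302392 + 3669/1793)*(-1/868057) = (542192525/1793)*(-1/868057) = -542192525/1556426201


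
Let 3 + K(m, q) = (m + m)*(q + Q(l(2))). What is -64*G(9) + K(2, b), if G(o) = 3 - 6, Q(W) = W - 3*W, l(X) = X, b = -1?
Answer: 169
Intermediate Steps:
Q(W) = -2*W
G(o) = -3
K(m, q) = -3 + 2*m*(-4 + q) (K(m, q) = -3 + (m + m)*(q - 2*2) = -3 + (2*m)*(q - 4) = -3 + (2*m)*(-4 + q) = -3 + 2*m*(-4 + q))
-64*G(9) + K(2, b) = -64*(-3) + (-3 - 8*2 + 2*2*(-1)) = 192 + (-3 - 16 - 4) = 192 - 23 = 169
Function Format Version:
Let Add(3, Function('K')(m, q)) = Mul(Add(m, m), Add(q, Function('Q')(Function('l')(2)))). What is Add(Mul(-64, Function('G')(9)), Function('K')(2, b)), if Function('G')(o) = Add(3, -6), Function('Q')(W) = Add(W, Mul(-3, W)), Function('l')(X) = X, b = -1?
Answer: 169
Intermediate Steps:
Function('Q')(W) = Mul(-2, W)
Function('G')(o) = -3
Function('K')(m, q) = Add(-3, Mul(2, m, Add(-4, q))) (Function('K')(m, q) = Add(-3, Mul(Add(m, m), Add(q, Mul(-2, 2)))) = Add(-3, Mul(Mul(2, m), Add(q, -4))) = Add(-3, Mul(Mul(2, m), Add(-4, q))) = Add(-3, Mul(2, m, Add(-4, q))))
Add(Mul(-64, Function('G')(9)), Function('K')(2, b)) = Add(Mul(-64, -3), Add(-3, Mul(-8, 2), Mul(2, 2, -1))) = Add(192, Add(-3, -16, -4)) = Add(192, -23) = 169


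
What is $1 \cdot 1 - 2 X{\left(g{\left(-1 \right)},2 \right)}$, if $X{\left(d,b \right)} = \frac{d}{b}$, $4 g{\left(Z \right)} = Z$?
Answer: $\frac{5}{4} \approx 1.25$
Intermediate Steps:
$g{\left(Z \right)} = \frac{Z}{4}$
$1 \cdot 1 - 2 X{\left(g{\left(-1 \right)},2 \right)} = 1 \cdot 1 - 2 \frac{\frac{1}{4} \left(-1\right)}{2} = 1 - 2 \left(\left(- \frac{1}{4}\right) \frac{1}{2}\right) = 1 - - \frac{1}{4} = 1 + \frac{1}{4} = \frac{5}{4}$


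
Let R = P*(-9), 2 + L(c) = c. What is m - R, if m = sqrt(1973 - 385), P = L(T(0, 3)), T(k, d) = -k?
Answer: -18 + 2*sqrt(397) ≈ 21.850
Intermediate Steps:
L(c) = -2 + c
P = -2 (P = -2 - 1*0 = -2 + 0 = -2)
m = 2*sqrt(397) (m = sqrt(1588) = 2*sqrt(397) ≈ 39.850)
R = 18 (R = -2*(-9) = 18)
m - R = 2*sqrt(397) - 1*18 = 2*sqrt(397) - 18 = -18 + 2*sqrt(397)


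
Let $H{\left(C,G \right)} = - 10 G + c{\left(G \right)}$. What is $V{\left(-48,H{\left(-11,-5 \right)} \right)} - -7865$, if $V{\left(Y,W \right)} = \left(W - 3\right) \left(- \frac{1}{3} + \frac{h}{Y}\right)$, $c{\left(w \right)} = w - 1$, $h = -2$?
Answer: $\frac{188473}{24} \approx 7853.0$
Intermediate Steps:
$c{\left(w \right)} = -1 + w$ ($c{\left(w \right)} = w - 1 = -1 + w$)
$H{\left(C,G \right)} = -1 - 9 G$ ($H{\left(C,G \right)} = - 10 G + \left(-1 + G\right) = -1 - 9 G$)
$V{\left(Y,W \right)} = \left(-3 + W\right) \left(- \frac{1}{3} - \frac{2}{Y}\right)$ ($V{\left(Y,W \right)} = \left(W - 3\right) \left(- \frac{1}{3} - \frac{2}{Y}\right) = \left(-3 + W\right) \left(\left(-1\right) \frac{1}{3} - \frac{2}{Y}\right) = \left(-3 + W\right) \left(- \frac{1}{3} - \frac{2}{Y}\right)$)
$V{\left(-48,H{\left(-11,-5 \right)} \right)} - -7865 = \frac{18 - 6 \left(-1 - -45\right) - - 48 \left(-3 - -44\right)}{3 \left(-48\right)} - -7865 = \frac{1}{3} \left(- \frac{1}{48}\right) \left(18 - 6 \left(-1 + 45\right) - - 48 \left(-3 + \left(-1 + 45\right)\right)\right) + 7865 = \frac{1}{3} \left(- \frac{1}{48}\right) \left(18 - 264 - - 48 \left(-3 + 44\right)\right) + 7865 = \frac{1}{3} \left(- \frac{1}{48}\right) \left(18 - 264 - \left(-48\right) 41\right) + 7865 = \frac{1}{3} \left(- \frac{1}{48}\right) \left(18 - 264 + 1968\right) + 7865 = \frac{1}{3} \left(- \frac{1}{48}\right) 1722 + 7865 = - \frac{287}{24} + 7865 = \frac{188473}{24}$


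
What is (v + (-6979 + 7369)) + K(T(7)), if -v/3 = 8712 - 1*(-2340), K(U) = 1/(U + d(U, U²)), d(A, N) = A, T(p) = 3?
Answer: -196595/6 ≈ -32766.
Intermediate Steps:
K(U) = 1/(2*U) (K(U) = 1/(U + U) = 1/(2*U))
v = -33156 (v = -3*(8712 - 1*(-2340)) = -3*(8712 + 2340) = -3*11052 = -33156)
(v + (-6979 + 7369)) + K(T(7)) = (-33156 + (-6979 + 7369)) + (½)/3 = (-33156 + 390) + (½)*(⅓) = -32766 + ⅙ = -196595/6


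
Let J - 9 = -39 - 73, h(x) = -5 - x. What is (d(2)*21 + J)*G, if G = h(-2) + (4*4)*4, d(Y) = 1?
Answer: -5002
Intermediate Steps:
J = -103 (J = 9 + (-39 - 73) = 9 - 112 = -103)
G = 61 (G = (-5 - 1*(-2)) + (4*4)*4 = (-5 + 2) + 16*4 = -3 + 64 = 61)
(d(2)*21 + J)*G = (1*21 - 103)*61 = (21 - 103)*61 = -82*61 = -5002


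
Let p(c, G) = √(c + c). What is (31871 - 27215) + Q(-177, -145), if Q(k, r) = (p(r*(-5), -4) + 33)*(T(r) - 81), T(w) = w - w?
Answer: 1983 - 405*√58 ≈ -1101.4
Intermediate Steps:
T(w) = 0
p(c, G) = √2*√c (p(c, G) = √(2*c) = √2*√c)
Q(k, r) = -2673 - 81*√10*√(-r) (Q(k, r) = (√2*√(r*(-5)) + 33)*(0 - 81) = (√2*√(-5*r) + 33)*(-81) = (√2*(√5*√(-r)) + 33)*(-81) = (√10*√(-r) + 33)*(-81) = (33 + √10*√(-r))*(-81) = -2673 - 81*√10*√(-r))
(31871 - 27215) + Q(-177, -145) = (31871 - 27215) + (-2673 - 81*√10*√(-1*(-145))) = 4656 + (-2673 - 81*√10*√145) = 4656 + (-2673 - 405*√58) = 1983 - 405*√58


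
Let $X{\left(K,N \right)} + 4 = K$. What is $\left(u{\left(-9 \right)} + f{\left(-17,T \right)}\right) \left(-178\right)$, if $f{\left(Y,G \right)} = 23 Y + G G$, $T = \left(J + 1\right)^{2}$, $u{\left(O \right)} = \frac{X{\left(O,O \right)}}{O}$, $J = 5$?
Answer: $- \frac{1452124}{9} \approx -1.6135 \cdot 10^{5}$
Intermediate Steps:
$X{\left(K,N \right)} = -4 + K$
$u{\left(O \right)} = \frac{-4 + O}{O}$
$T = 36$ ($T = \left(5 + 1\right)^{2} = 6^{2} = 36$)
$f{\left(Y,G \right)} = G^{2} + 23 Y$ ($f{\left(Y,G \right)} = 23 Y + G^{2} = G^{2} + 23 Y$)
$\left(u{\left(-9 \right)} + f{\left(-17,T \right)}\right) \left(-178\right) = \left(\frac{-4 - 9}{-9} + \left(36^{2} + 23 \left(-17\right)\right)\right) \left(-178\right) = \left(\left(- \frac{1}{9}\right) \left(-13\right) + \left(1296 - 391\right)\right) \left(-178\right) = \left(\frac{13}{9} + 905\right) \left(-178\right) = \frac{8158}{9} \left(-178\right) = - \frac{1452124}{9}$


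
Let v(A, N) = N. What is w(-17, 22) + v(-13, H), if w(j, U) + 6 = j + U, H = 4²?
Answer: 15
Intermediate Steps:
H = 16
w(j, U) = -6 + U + j (w(j, U) = -6 + (j + U) = -6 + (U + j) = -6 + U + j)
w(-17, 22) + v(-13, H) = (-6 + 22 - 17) + 16 = -1 + 16 = 15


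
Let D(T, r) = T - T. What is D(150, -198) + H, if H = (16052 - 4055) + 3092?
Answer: 15089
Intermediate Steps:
H = 15089 (H = 11997 + 3092 = 15089)
D(T, r) = 0
D(150, -198) + H = 0 + 15089 = 15089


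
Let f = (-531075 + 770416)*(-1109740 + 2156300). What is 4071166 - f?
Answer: -250480645794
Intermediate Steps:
f = 250484716960 (f = 239341*1046560 = 250484716960)
4071166 - f = 4071166 - 1*250484716960 = 4071166 - 250484716960 = -250480645794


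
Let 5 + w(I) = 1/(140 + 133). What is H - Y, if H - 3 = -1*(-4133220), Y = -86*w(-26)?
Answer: 1128252575/273 ≈ 4.1328e+6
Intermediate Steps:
w(I) = -1364/273 (w(I) = -5 + 1/(140 + 133) = -5 + 1/273 = -1364/273)
Y = 117304/273 (Y = -86*(-1364/273) = 117304/273 ≈ 429.69)
H = 4133223 (H = 3 - 1*(-4133220) = 3 + 4133220 = 4133223)
H - Y = 4133223 - 1*117304/273 = 4133223 - 117304/273 = 1128252575/273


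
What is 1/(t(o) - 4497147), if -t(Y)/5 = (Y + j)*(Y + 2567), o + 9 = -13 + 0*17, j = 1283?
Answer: -1/20543372 ≈ -4.8678e-8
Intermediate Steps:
o = -22 (o = -9 + (-13 + 0*17) = -9 + (-13 + 0) = -9 - 13 = -22)
t(Y) = -5*(1283 + Y)*(2567 + Y) (t(Y) = -5*(Y + 1283)*(Y + 2567) = -5*(1283 + Y)*(2567 + Y))
1/(t(o) - 4497147) = 1/((-16467305 - 19250*(-22) - 5*(-22)**2) - 4497147) = 1/((-16467305 + 423500 - 5*484) - 4497147) = 1/((-16467305 + 423500 - 2420) - 4497147) = 1/(-16046225 - 4497147) = 1/(-20543372) = -1/20543372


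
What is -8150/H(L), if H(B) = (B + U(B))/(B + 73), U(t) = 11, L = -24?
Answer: 399350/13 ≈ 30719.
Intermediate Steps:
H(B) = (11 + B)/(73 + B) (H(B) = (B + 11)/(B + 73) = (11 + B)/(73 + B))
-8150/H(L) = -8150*(73 - 24)/(11 - 24) = -8150/(-13/49) = -8150*(-49/13) = 399350/13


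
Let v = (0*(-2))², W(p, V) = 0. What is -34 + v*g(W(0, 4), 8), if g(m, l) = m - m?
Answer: -34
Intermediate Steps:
g(m, l) = 0
v = 0 (v = 0² = 0)
-34 + v*g(W(0, 4), 8) = -34 + 0*0 = -34 + 0 = -34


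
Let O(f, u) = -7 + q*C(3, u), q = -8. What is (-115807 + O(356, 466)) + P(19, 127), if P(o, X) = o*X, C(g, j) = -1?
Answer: -113393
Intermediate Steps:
O(f, u) = 1 (O(f, u) = -7 - 8*(-1) = -7 + 8 = 1)
P(o, X) = X*o
(-115807 + O(356, 466)) + P(19, 127) = (-115807 + 1) + 127*19 = -115806 + 2413 = -113393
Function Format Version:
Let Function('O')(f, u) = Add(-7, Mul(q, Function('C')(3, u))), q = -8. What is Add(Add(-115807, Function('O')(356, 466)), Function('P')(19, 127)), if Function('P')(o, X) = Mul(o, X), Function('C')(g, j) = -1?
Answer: -113393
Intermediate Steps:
Function('O')(f, u) = 1 (Function('O')(f, u) = Add(-7, Mul(-8, -1)) = Add(-7, 8) = 1)
Function('P')(o, X) = Mul(X, o)
Add(Add(-115807, Function('O')(356, 466)), Function('P')(19, 127)) = Add(Add(-115807, 1), Mul(127, 19)) = Add(-115806, 2413) = -113393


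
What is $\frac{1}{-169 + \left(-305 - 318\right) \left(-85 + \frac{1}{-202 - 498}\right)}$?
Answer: $\frac{100}{5278689} \approx 1.8944 \cdot 10^{-5}$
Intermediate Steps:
$\frac{1}{-169 + \left(-305 - 318\right) \left(-85 + \frac{1}{-202 - 498}\right)} = \frac{1}{-169 - 623 \left(-85 + \frac{1}{-700}\right)} = \frac{1}{-169 - 623 \left(-85 - \frac{1}{700}\right)} = \frac{1}{-169 - - \frac{5295589}{100}} = \frac{1}{-169 + \frac{5295589}{100}} = \frac{1}{\frac{5278689}{100}} = \frac{100}{5278689}$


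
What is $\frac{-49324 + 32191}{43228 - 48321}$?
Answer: $\frac{17133}{5093} \approx 3.364$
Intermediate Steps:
$\frac{-49324 + 32191}{43228 - 48321} = - \frac{17133}{-5093} = \left(-17133\right) \left(- \frac{1}{5093}\right) = \frac{17133}{5093}$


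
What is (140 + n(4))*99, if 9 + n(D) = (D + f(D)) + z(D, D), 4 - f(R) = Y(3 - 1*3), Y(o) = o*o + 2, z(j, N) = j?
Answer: 13959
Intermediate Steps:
Y(o) = 2 + o**2 (Y(o) = o**2 + 2 = 2 + o**2)
f(R) = 2 (f(R) = 4 - (2 + (3 - 1*3)**2) = 4 - (2 + (3 - 3)**2) = 4 - (2 + 0**2) = 4 - (2 + 0) = 4 - 1*2 = 4 - 2 = 2)
n(D) = -7 + 2*D (n(D) = -9 + ((D + 2) + D) = -9 + ((2 + D) + D) = -9 + (2 + 2*D) = -7 + 2*D)
(140 + n(4))*99 = (140 + (-7 + 2*4))*99 = (140 + (-7 + 8))*99 = (140 + 1)*99 = 141*99 = 13959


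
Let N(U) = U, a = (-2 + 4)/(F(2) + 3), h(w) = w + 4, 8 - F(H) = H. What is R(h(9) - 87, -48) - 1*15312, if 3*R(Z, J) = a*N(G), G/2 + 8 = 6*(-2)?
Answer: -413504/27 ≈ -15315.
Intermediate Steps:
G = -40 (G = -16 + 2*(6*(-2)) = -16 + 2*(-12) = -16 - 24 = -40)
F(H) = 8 - H
h(w) = 4 + w
a = 2/9 (a = (-2 + 4)/((8 - 1*2) + 3) = 2/((8 - 2) + 3) = 2/(6 + 3) = 2/9 ≈ 0.22222)
R(Z, J) = -80/27 (R(Z, J) = ((2/9)*(-40))/3 = (1/3)*(-80/9) = -80/27)
R(h(9) - 87, -48) - 1*15312 = -80/27 - 1*15312 = -80/27 - 15312 = -413504/27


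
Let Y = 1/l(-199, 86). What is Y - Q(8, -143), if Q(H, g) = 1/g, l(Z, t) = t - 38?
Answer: 191/6864 ≈ 0.027826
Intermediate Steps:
l(Z, t) = -38 + t
Y = 1/48 (Y = 1/(-38 + 86) = 1/48 ≈ 0.020833)
Y - Q(8, -143) = 1/48 - 1/(-143) = 1/48 - 1*(-1/143) = 1/48 + 1/143 = 191/6864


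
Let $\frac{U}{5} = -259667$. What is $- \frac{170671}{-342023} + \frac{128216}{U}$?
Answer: $\frac{177735311817}{444060431705} \approx 0.40025$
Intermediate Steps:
$U = -1298335$ ($U = 5 \left(-259667\right) = -1298335$)
$- \frac{170671}{-342023} + \frac{128216}{U} = - \frac{170671}{-342023} + \frac{128216}{-1298335} = \left(-170671\right) \left(- \frac{1}{342023}\right) + 128216 \left(- \frac{1}{1298335}\right) = \frac{170671}{342023} - \frac{128216}{1298335} = \frac{177735311817}{444060431705}$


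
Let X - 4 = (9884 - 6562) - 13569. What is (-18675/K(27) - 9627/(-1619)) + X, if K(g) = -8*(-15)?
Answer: -134605975/12952 ≈ -10393.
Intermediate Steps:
K(g) = 120
X = -10243 (X = 4 + ((9884 - 6562) - 13569) = 4 + (3322 - 13569) = 4 - 10247 = -10243)
(-18675/K(27) - 9627/(-1619)) + X = (-18675/120 - 9627/(-1619)) - 10243 = (-18675*1/120 - 9627*(-1/1619)) - 10243 = (-1245/8 + 9627/1619) - 10243 = -1938639/12952 - 10243 = -134605975/12952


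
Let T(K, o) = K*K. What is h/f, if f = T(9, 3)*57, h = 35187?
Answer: 11729/1539 ≈ 7.6212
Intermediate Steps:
T(K, o) = K²
f = 4617 (f = 9²*57 = 81*57 = 4617)
h/f = 35187/4617 = 35187*(1/4617) = 11729/1539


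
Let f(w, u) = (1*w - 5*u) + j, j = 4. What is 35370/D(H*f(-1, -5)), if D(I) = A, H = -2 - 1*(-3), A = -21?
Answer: -11790/7 ≈ -1684.3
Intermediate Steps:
f(w, u) = 4 + w - 5*u (f(w, u) = (1*w - 5*u) + 4 = (w - 5*u) + 4 = 4 + w - 5*u)
H = 1 (H = -2 + 3 = 1)
D(I) = -21
35370/D(H*f(-1, -5)) = 35370/(-21) = 35370*(-1/21) = -11790/7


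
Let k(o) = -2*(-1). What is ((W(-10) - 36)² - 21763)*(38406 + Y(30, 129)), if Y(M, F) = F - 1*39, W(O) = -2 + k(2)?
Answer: -787897632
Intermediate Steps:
k(o) = 2
W(O) = 0 (W(O) = -2 + 2 = 0)
Y(M, F) = -39 + F (Y(M, F) = F - 39 = -39 + F)
((W(-10) - 36)² - 21763)*(38406 + Y(30, 129)) = ((0 - 36)² - 21763)*(38406 + (-39 + 129)) = ((-36)² - 21763)*(38406 + 90) = (1296 - 21763)*38496 = -20467*38496 = -787897632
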